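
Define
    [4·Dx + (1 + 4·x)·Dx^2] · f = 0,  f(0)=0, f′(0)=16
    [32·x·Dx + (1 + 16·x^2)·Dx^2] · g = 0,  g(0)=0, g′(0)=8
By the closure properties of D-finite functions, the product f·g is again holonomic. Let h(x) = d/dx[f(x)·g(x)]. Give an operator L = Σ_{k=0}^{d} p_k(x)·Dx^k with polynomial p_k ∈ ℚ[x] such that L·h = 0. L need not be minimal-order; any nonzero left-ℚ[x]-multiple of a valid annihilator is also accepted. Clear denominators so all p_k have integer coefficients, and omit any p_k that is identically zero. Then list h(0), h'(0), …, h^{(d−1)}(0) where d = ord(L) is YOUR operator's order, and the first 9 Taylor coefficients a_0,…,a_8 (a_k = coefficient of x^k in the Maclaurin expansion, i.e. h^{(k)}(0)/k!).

f: a_k = 0, 16, -32, 256/3, -256, 4096/5, -8192/3, 65536/7, -32768, …
g: a_k = 0, 8, 0, -128/3, 0, 2048/5, 0, -32768/7, 0, …
L₀ := L_f ⊗_s L_g (sym. prod.), ord ≤ 4.
h=h₀': d/dx-closure on L₀ ⇒ L.
L = (1536 + 11264·x + 81920·x^2 + 638976·x^3 + 1966080·x^4 + 3407872·x^5 + 4194304·x^7) + (288 + 7936·x + 78848·x^2 + 495616·x^3 + 2228224·x^4 + 6094848·x^5 + 9175040·x^6 + 3145728·x^7 + 14680064·x^8)·Dx + (48 + 1024·x + 12288·x^2 + 79872·x^3 + 368640·x^4 + 1277952·x^5 + 3145728·x^6 + 4718592·x^7 + 3145728·x^8 + 8388608·x^9)·Dx^2 + (5 + 72·x + 592·x^2 + 3584·x^3 + 16896·x^4 + 61440·x^5 + 172032·x^6 + 393216·x^7 + 589824·x^8 + 524288·x^9 + 1048576·x^10)·Dx^3  (order 3).
h: a_k = 0, 256, -768, 0, -10240/3, 851968/15, -2523136/15, 0, -31719424/35, …
ICs: h(0) = 0, h′(0) = 256, h′′(0) = -1536.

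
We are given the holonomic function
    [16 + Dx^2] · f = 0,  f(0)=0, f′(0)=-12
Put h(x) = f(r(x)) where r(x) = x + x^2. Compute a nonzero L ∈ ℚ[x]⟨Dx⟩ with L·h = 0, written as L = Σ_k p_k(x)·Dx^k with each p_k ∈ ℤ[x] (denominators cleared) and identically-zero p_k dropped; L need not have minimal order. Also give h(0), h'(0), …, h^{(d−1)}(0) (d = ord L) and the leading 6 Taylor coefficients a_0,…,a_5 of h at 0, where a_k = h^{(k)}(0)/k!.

L = (16 + 96·x + 192·x^2 + 128·x^3) - 2·Dx + (1 + 2·x)·Dx^2  (order 2).
h: a_k = 0, -12, -12, 32, 96, 352/5, …
ICs: h(0) = 0, h′(0) = -12.

f: a_k = 0, -12, 0, 32, 0, -128/5, …
h₀=f(r): pull back L_f along r ⇒ L₀.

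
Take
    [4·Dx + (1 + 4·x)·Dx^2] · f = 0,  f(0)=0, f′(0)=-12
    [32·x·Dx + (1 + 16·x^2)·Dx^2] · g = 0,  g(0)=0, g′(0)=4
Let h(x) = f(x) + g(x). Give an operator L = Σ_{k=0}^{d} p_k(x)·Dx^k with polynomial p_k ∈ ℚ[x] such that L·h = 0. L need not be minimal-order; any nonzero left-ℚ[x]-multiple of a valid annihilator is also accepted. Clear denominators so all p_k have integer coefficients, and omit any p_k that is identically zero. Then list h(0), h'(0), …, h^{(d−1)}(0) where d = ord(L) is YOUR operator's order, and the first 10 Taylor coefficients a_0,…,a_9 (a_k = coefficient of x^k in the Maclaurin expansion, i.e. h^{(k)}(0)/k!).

L = (-32 - 384·x + 1536·x^2 + 2048·x^3)·Dx + (-16 - 64·x + 3072·x^3 + 4096·x^4)·Dx^2 + (-1 + 4·x + 32·x^2 + 128·x^3 + 768·x^4 + 1024·x^5)·Dx^3  (order 3).
h: a_k = 0, -8, 24, -256/3, 192, -2048/5, 2048, -65536/7, 24576, -524288/9, …
ICs: h(0) = 0, h′(0) = -8, h′′(0) = 48.

f: a_k = 0, -12, 24, -64, 192, -3072/5, 2048, -49152/7, 24576, -262144/3, …
g: a_k = 0, 4, 0, -64/3, 0, 1024/5, 0, -16384/7, 0, 262144/9, …
h₀=f+g: left-lcm gives L₀, ord ≤ 4.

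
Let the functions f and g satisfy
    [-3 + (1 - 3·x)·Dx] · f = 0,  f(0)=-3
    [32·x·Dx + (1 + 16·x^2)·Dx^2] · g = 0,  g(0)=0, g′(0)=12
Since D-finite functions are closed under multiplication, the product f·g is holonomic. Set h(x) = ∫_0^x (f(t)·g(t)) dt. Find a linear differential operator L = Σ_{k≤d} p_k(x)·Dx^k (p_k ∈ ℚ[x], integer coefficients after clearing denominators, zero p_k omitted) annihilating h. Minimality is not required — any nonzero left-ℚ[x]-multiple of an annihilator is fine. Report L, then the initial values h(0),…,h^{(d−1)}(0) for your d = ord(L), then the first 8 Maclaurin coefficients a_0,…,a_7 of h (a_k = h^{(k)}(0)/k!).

f: a_k = -3, -9, -27, -81, -243, -729, -2187, -6561, …
g: a_k = 0, 12, 0, -64, 0, 3072/5, 0, -49152/7, …
f·g: L₀ = L_f ⊗_s L_g, ord ≤ 1·2.
h=∫h₀ ⇒ L = L₀·Dx.
L = 96·x·Dx + (6 - 32·x + 192·x^2)·Dx^2 + (-1 + 3·x - 16·x^2 + 48·x^3)·Dx^3  (order 3).
h: a_k = 0, 0, -18, -36, -33, -396/5, -2526/5, -45468/35, …
ICs: h(0) = 0, h′(0) = 0, h′′(0) = -36.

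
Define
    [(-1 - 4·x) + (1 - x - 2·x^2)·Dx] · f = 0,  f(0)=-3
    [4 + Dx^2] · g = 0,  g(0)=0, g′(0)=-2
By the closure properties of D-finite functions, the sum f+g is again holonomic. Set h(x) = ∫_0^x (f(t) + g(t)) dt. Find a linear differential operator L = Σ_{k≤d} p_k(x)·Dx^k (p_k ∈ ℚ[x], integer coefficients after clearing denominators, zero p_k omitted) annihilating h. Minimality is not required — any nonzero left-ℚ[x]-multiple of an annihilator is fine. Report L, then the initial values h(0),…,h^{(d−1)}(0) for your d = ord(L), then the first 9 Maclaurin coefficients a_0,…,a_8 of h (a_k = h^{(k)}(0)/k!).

L = (68 + 304·x + 200·x^2 + 320·x^3 + 160·x^4 + 128·x^5)·Dx + (-20 + 12·x + 24·x^2 + 8·x^3 + 48·x^4 + 96·x^5 + 64·x^6)·Dx^2 + (17 + 76·x + 50·x^2 + 80·x^3 + 40·x^4 + 32·x^5)·Dx^3 + (-5 + 3·x + 6·x^2 + 2·x^3 + 12·x^4 + 24·x^5 + 16·x^6)·Dx^4  (order 4).
h: a_k = 0, -3, -5/2, -3, -41/12, -33/5, -949/90, -129/7, -80317/2520, …
ICs: h(0) = 0, h′(0) = -3, h′′(0) = -5, h′′′(0) = -18.

f: a_k = -3, -3, -9, -15, -33, -63, -129, -255, -513, …
g: a_k = 0, -2, 0, 4/3, 0, -4/15, 0, 8/315, 0, …
h₀=f+g: left-lcm gives L₀, ord ≤ 3.
∫: right-multiply L₀ by Dx.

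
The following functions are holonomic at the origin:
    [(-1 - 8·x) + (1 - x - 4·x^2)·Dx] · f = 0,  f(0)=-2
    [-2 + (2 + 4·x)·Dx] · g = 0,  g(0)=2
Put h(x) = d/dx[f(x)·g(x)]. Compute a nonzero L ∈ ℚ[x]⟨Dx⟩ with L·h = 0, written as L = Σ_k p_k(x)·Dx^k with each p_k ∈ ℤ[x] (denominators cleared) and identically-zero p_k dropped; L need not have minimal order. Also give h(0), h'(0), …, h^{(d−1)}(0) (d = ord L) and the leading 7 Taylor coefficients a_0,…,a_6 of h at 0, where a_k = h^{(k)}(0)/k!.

f: a_k = -2, -2, -10, -18, -58, -130, -362, …
g: a_k = 2, 2, -1, 1, -5/4, 7/4, -21/8, …
Sym-product of L_f,L_g gives L₀ (≤ ord 1).
h₀' ⇒ L via d/dx closure of L₀.
L = (11 + 84·x + 243·x^2 + 360·x^3 + 240·x^4) + (-2 - 11·x - 9·x^2 + 58·x^3 + 144·x^4 + 96·x^5)·Dx  (order 1).
h: a_k = -8, -44, -168, -566, -1845, -11157/2, -16898, …
ICs: h(0) = -8.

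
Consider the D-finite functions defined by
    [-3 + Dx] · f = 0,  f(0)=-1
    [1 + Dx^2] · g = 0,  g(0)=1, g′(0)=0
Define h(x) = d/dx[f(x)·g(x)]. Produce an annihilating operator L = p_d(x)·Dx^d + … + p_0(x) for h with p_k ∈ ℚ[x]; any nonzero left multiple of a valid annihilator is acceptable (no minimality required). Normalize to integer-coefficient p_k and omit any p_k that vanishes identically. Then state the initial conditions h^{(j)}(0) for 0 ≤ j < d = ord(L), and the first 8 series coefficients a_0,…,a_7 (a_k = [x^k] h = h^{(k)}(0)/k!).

L = 10 - 6·Dx + Dx^2  (order 2).
h: a_k = -3, -8, -9, -14/3, 1/2, 44/15, 83/30, 527/315, …
ICs: h(0) = -3, h′(0) = -8.

f: a_k = -1, -3, -9/2, -9/2, -27/8, -81/40, -81/80, -243/560, …
g: a_k = 1, 0, -1/2, 0, 1/24, 0, -1/720, 0, …
L₀ := L_f ⊗_s L_g (sym. prod.), ord ≤ 2.
Differentiate: ansatz ord ≤ ord L₀ ⇒ L.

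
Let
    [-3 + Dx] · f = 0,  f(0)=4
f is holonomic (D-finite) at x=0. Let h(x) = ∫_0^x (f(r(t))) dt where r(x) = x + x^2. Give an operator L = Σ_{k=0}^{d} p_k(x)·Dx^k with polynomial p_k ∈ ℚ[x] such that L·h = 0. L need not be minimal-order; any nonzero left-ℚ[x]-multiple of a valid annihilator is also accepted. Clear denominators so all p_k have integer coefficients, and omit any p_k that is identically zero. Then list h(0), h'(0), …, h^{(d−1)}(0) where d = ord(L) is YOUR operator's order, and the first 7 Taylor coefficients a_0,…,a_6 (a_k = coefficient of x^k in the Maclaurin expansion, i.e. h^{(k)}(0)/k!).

L = (-3 - 6·x)·Dx + Dx^2  (order 2).
h: a_k = 0, 4, 6, 10, 27/2, 171/10, 387/20, …
ICs: h(0) = 0, h′(0) = 4.

f: a_k = 4, 12, 18, 18, 27/2, 81/10, 81/20, …
Change of var in L_f (x↦r) gives L₀.
h=∫₀ˣh₀: take L = L₀·Dx.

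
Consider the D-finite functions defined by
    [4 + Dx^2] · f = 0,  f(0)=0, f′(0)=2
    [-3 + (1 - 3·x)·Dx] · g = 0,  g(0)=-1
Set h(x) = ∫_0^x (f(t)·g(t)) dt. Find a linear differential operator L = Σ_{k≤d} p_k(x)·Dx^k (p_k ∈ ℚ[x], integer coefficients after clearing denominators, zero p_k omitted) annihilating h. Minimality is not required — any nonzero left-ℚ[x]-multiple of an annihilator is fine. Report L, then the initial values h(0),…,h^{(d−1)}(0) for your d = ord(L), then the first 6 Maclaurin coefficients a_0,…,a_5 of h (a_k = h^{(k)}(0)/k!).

L = (-4 + 12·x)·Dx + 6·Dx^2 + (-1 + 3·x)·Dx^3  (order 3).
h: a_k = 0, 0, -1, -2, -25/6, -10, …
ICs: h(0) = 0, h′(0) = 0, h′′(0) = -2.

f: a_k = 0, 2, 0, -4/3, 0, 4/15, …
g: a_k = -1, -3, -9, -27, -81, -243, …
h₀=f·g: eliminate ⇒ L₀, order ≤ 2·1.
∫: right-multiply L₀ by Dx.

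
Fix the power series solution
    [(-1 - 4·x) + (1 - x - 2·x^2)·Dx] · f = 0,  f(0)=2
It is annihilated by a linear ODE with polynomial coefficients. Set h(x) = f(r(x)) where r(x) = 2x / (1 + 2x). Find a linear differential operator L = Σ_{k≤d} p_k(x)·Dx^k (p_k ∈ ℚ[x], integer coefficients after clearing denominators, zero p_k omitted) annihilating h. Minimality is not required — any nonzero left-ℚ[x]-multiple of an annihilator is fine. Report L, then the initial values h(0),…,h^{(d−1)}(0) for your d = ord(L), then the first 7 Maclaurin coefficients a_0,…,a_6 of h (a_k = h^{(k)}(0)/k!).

L = (2 + 20·x) + (-1 - 4·x + 4·x^2 + 16·x^3)·Dx  (order 1).
h: a_k = 2, 4, 16, 0, 128, -256, 1536, …
ICs: h(0) = 2.

f: a_k = 2, 2, 6, 10, 22, 42, 86, …
Substitute x→r, Dx→(1/r')Dx; clear ⇒ L₀.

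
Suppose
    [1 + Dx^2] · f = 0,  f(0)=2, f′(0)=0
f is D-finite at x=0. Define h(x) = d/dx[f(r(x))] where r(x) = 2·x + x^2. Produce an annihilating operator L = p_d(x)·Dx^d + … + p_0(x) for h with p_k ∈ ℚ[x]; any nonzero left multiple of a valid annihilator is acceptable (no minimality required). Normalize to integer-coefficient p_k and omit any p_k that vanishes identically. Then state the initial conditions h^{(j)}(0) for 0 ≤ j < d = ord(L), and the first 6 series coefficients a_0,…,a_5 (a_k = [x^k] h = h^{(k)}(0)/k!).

f: a_k = 2, 0, -1, 0, 1/12, 0, …
L₀ from L_f via x↦r, Dx↦r'^{-1}Dx.
Differentiate: ansatz ord ≤ ord L₀ ⇒ L.
L = (7 + 16·x + 24·x^2 + 16·x^3 + 4·x^4) + (-3 - 3·x)·Dx + (1 + 2·x + x^2)·Dx^2  (order 2).
h: a_k = 0, -8, -12, 4/3, 40/3, 164/15, …
ICs: h(0) = 0, h′(0) = -8.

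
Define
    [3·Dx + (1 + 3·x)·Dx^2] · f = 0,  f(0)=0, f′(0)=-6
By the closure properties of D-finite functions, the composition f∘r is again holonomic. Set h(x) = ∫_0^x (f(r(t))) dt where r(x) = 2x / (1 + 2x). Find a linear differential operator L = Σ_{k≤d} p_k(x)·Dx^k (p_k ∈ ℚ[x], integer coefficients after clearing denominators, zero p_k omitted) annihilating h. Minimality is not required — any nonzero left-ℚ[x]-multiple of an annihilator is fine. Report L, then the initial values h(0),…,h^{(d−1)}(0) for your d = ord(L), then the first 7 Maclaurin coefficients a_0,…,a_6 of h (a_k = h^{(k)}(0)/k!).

L = (10 + 32·x)·Dx^2 + (1 + 10·x + 16·x^2)·Dx^3  (order 3).
h: a_k = 0, 0, -6, 20, -84, 408, -10912/5, …
ICs: h(0) = 0, h′(0) = 0, h′′(0) = -12.

f: a_k = 0, -6, 9, -18, 81/2, -486/5, 243, …
Change of var in L_f (x↦r) gives L₀.
Integrate: L := L₀·Dx.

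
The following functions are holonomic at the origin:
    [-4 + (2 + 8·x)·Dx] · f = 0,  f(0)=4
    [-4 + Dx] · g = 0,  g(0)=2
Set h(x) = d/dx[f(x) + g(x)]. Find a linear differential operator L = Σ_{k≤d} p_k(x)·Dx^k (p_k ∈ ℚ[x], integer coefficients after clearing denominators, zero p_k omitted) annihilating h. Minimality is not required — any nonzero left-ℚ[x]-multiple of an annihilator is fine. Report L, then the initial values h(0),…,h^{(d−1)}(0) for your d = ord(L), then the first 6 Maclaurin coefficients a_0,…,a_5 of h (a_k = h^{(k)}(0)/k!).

f: a_k = 4, 8, -8, 16, -40, 112, …
g: a_k = 2, 8, 16, 64/3, 64/3, 256/15, …
f+g: L₀ = lclm(L_f,L_g), ord ≤ 1+1.
Derive L from L₀ (diff closure).
L = (-40 - 64·x) + (-2 - 64·x - 128·x^2)·Dx + (3 + 20·x + 32·x^2)·Dx^2  (order 2).
h: a_k = 16, 16, 112, -224/3, 1936/3, -29216/15, …
ICs: h(0) = 16, h′(0) = 16.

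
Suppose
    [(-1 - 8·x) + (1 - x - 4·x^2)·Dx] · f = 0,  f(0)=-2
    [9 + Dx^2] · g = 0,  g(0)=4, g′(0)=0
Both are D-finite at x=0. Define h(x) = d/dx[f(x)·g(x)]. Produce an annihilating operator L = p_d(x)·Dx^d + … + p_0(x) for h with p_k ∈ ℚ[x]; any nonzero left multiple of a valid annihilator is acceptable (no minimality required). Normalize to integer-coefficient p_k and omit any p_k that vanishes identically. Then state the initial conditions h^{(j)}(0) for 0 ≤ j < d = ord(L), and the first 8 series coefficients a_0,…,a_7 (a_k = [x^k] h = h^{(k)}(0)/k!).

f: a_k = -2, -2, -10, -18, -58, -130, -362, -882, …
g: a_k = 4, 0, -18, 0, 27/2, 0, -81/20, 0, …
h₀=f·g: eliminate ⇒ L₀, order ≤ 1·2.
h=h₀': d/dx-closure on L₀ ⇒ L.
L = (-33 - 162·x - 567·x^2 + 648·x^3 + 1296·x^4) + (6 + 66·x + 216·x^2 + 576·x^3)·Dx + (1 - 10·x - 31·x^2 + 72·x^3 + 144·x^4)·Dx^2  (order 2).
h: a_k = -8, -8, -108, -316, -1115, -15927/5, -99603/10, -1986769/70, …
ICs: h(0) = -8, h′(0) = -8.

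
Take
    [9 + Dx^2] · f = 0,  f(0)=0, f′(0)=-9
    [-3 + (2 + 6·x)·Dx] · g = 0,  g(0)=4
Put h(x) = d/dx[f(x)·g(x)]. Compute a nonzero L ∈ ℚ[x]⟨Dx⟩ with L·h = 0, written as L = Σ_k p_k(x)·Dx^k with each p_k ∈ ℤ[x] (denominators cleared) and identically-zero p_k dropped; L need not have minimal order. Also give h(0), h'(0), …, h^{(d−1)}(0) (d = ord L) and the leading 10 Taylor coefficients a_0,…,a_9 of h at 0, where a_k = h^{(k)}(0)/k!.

f: a_k = 0, -9, 0, 27/2, 0, -243/40, 0, 729/560, 0, -729/4480, …
g: a_k = 4, 6, -9/2, 27/4, -405/32, 1701/64, -15309/256, 72171/512, -2814669/8192, 14073345/16384, …
h₀=f·g: eliminate ⇒ L₀, order ≤ 2·1.
Differentiate: ansatz ord ≤ ord L₀ ⇒ L.
L = (477 + 3888·x + 11016·x^2 + 15552·x^3 + 11664·x^4) + (-12 - 324·x - 1296·x^2 - 1296·x^3)·Dx + (28 + 264·x + 972·x^2 + 1728·x^3 + 1296·x^4)·Dx^2  (order 2).
h: a_k = -36, -108, 567/2, 81, 4617/32, -177147/160, 716607/256, -16898949/2240, 1215589275/57344, -3429988011/57344, …
ICs: h(0) = -36, h′(0) = -108.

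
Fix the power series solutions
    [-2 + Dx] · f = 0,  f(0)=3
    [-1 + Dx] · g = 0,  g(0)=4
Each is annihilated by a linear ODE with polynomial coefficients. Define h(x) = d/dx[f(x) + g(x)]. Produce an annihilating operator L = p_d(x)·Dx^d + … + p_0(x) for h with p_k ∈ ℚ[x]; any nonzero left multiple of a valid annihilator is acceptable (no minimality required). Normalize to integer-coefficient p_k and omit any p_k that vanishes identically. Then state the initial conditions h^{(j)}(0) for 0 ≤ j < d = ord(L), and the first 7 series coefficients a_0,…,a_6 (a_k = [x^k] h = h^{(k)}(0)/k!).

f: a_k = 3, 6, 6, 4, 2, 4/5, 4/15, …
g: a_k = 4, 4, 2, 2/3, 1/6, 1/30, 1/180, …
Weyl lclm of L_f,L_g ⇒ L₀ (ord ≤ 2).
h=h₀': d/dx-closure on L₀ ⇒ L.
L = 2 - 3·Dx + Dx^2  (order 2).
h: a_k = 10, 16, 14, 26/3, 25/6, 49/30, 97/180, …
ICs: h(0) = 10, h′(0) = 16.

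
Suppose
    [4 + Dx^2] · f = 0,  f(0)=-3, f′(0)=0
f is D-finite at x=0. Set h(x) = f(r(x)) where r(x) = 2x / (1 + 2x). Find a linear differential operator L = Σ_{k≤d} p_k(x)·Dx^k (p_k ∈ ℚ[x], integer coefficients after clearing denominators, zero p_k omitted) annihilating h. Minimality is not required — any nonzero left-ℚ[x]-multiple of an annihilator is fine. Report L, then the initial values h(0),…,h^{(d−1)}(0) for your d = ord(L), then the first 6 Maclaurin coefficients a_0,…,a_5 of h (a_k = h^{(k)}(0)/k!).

f: a_k = -3, 0, 6, 0, -2, 0, …
Change of var in L_f (x↦r) gives L₀.
L = 16 + (4 + 24·x + 48·x^2 + 32·x^3)·Dx + (1 + 8·x + 24·x^2 + 32·x^3 + 16·x^4)·Dx^2  (order 2).
h: a_k = -3, 0, 24, -96, 256, -512, …
ICs: h(0) = -3, h′(0) = 0.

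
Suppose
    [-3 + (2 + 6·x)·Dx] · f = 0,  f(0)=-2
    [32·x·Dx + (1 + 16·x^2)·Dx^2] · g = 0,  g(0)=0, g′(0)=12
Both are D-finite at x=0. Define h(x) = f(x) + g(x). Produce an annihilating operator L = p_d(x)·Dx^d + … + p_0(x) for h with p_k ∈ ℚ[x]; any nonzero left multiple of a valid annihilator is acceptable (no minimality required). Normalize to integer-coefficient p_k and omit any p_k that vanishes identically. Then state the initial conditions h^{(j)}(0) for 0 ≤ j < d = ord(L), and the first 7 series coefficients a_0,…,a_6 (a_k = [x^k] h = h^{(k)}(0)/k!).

f: a_k = -2, -3, 9/4, -27/8, 405/64, -1701/128, 15309/512, …
g: a_k = 0, 12, 0, -64, 0, 3072/5, 0, …
Sum ⇒ L₀ = lclm(L_f,L_g) in ℚ(x)⟨Dx⟩.
L = (-192 - 1440·x + 9216·x^2 + 13824·x^3)·Dx + (-155 - 768·x + 4128·x^2 + 36864·x^3 + 48384·x^4)·Dx^2 + (-6 + 110·x + 576·x^2 + 2624·x^3 + 10752·x^4 + 13824·x^5)·Dx^3  (order 3).
h: a_k = -2, 9, 9/4, -539/8, 405/64, 384711/640, 15309/512, …
ICs: h(0) = -2, h′(0) = 9, h′′(0) = 9/2.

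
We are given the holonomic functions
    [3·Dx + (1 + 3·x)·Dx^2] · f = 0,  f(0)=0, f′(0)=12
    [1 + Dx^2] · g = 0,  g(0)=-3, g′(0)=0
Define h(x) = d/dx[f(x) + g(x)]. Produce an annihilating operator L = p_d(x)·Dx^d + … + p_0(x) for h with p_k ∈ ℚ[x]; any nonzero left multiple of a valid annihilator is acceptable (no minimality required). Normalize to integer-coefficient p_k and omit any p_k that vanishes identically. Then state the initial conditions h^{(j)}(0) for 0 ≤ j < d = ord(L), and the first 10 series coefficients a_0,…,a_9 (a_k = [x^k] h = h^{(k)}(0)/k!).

f: a_k = 0, 12, -18, 36, -81, 972/5, -486, 8748/7, -6561/2, 8748, …
g: a_k = -3, 0, 3/2, 0, -1/8, 0, 1/240, 0, -1/13440, 0, …
f+g: L₀ = lclm(L_f,L_g), ord ≤ 2+2.
Differentiate: ansatz ord ≤ ord L₀ ⇒ L.
L = (165 + 18·x + 27·x^2) + (19 + 63·x + 27·x^2 + 27·x^3)·Dx + (165 + 18·x + 27·x^2)·Dx^2 + (19 + 63·x + 27·x^2 + 27·x^3)·Dx^3  (order 3).
h: a_k = 12, -33, 108, -649/2, 972, -116639/40, 8748, -44089921/1680, 78732, -28570268159/120960, …
ICs: h(0) = 12, h′(0) = -33, h′′(0) = 216.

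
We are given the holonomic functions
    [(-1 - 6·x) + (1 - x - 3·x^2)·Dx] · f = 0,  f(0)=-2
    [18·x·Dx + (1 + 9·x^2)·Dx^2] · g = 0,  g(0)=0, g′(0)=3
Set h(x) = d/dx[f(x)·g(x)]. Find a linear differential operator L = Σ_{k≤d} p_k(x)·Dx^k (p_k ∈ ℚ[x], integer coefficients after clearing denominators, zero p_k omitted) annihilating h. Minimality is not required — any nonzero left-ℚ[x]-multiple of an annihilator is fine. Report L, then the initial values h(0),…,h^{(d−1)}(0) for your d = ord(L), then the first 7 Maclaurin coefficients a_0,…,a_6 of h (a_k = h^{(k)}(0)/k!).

f: a_k = -2, -2, -8, -14, -38, -80, -194, …
g: a_k = 0, 3, 0, -9, 0, 243/5, 0, …
Sym-product of L_f,L_g gives L₀ (≤ ord 2).
h₀' ⇒ L via d/dx closure of L₀.
L = (-6 + 1134·x^2 + 1944·x^3 + 8748·x^4) + (6 + 42·x + 54·x^2 + 270·x^3 + 1944·x^4 + 5832·x^5)·Dx + (-1 - 2·x - 30·x^2 + 18·x^3 - 108·x^4 + 324·x^5 + 729·x^6)·Dx^2  (order 2).
h: a_k = -6, -12, -18, -96, -696, -6336/5, -138/5, …
ICs: h(0) = -6, h′(0) = -12.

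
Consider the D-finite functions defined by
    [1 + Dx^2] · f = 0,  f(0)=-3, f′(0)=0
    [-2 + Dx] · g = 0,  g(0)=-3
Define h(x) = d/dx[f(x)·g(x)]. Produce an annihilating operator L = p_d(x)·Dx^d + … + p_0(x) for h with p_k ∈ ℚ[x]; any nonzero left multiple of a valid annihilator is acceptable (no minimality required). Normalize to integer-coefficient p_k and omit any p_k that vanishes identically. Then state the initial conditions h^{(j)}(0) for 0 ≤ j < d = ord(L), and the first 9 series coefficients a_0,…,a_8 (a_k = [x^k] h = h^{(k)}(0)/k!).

L = 5 - 4·Dx + Dx^2  (order 2).
h: a_k = 18, 27, 9, -21/2, -57/4, -351/40, -139/40, -527/560, -359/2240, …
ICs: h(0) = 18, h′(0) = 27.

f: a_k = -3, 0, 3/2, 0, -1/8, 0, 1/240, 0, -1/13440, …
g: a_k = -3, -6, -6, -4, -2, -4/5, -4/15, -8/105, -2/105, …
Sym-product of L_f,L_g gives L₀ (≤ ord 2).
h=h₀': d/dx-closure on L₀ ⇒ L.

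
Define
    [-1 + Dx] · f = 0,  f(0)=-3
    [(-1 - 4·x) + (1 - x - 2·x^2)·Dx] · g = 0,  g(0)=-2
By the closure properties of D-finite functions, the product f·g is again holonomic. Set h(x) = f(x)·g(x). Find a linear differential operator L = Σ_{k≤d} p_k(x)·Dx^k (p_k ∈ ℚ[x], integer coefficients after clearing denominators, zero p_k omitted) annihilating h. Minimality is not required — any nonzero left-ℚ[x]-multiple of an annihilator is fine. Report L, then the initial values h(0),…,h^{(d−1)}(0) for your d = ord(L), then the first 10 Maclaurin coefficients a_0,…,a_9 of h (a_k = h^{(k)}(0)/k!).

L = (2 + 3·x - 2·x^2) + (-1 + x + 2·x^2)·Dx  (order 1).
h: a_k = 6, 12, 27, 52, 425/4, 2103/10, 50737/120, 88558/105, 3783419/2240, 20417113/6048, …
ICs: h(0) = 6.

f: a_k = -3, -3, -3/2, -1/2, -1/8, -1/40, -1/240, -1/1680, -1/13440, -1/120960, …
g: a_k = -2, -2, -6, -10, -22, -42, -86, -170, -342, -682, …
L₀ := L_f ⊗_s L_g (sym. prod.), ord ≤ 1.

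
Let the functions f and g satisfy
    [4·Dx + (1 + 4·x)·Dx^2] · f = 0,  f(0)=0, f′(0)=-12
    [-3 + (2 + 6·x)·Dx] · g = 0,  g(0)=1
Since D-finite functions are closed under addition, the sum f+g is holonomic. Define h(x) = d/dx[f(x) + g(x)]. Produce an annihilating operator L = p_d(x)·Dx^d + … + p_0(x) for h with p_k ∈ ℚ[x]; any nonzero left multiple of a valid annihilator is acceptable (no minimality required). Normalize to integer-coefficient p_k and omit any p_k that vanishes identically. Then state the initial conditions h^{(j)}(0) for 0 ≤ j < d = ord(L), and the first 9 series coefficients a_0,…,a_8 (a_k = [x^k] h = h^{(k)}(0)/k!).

f: a_k = 0, -12, 24, -64, 192, -3072/5, 2048, -49152/7, 24576, …
g: a_k = 1, 3/2, -9/8, 27/16, -405/128, 1701/256, -15309/1024, 72171/2048, -2814669/32768, …
h₀=f+g: left-lcm gives L₀, ord ≤ 3.
h=h₀': d/dx-closure on L₀ ⇒ L.
L = (84 + 144·x) + (101 + 552·x + 720·x^2)·Dx + (10 + 94·x + 288·x^2 + 288·x^3)·Dx^2  (order 2).
h: a_k = -21/2, 183/4, -2991/16, 24171/32, -777927/256, 6245529/512, -100158099/2048, 802491699/4096, -51412947447/65536, …
ICs: h(0) = -21/2, h′(0) = 183/4.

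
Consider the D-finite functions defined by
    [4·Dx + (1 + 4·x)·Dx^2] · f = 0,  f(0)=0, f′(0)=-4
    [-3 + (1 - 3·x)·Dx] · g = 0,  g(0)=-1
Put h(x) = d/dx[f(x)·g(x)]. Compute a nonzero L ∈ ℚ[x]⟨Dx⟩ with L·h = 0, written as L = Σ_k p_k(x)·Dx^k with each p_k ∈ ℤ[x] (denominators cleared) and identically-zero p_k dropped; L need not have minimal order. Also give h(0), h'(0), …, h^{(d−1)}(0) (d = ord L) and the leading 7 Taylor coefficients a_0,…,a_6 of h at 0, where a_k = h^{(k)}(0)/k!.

L = 48 + (1 + 60·x)·Dx + (-1 - x + 12·x^2)·Dx^2  (order 2).
h: a_k = 4, 8, 100, 144, 1564, 7672/5, 108772/5, …
ICs: h(0) = 4, h′(0) = 8.

f: a_k = 0, -4, 8, -64/3, 64, -1024/5, 2048/3, …
g: a_k = -1, -3, -9, -27, -81, -243, -729, …
f·g: L₀ = L_f ⊗_s L_g, ord ≤ 2·1.
h=h₀': d/dx-closure on L₀ ⇒ L.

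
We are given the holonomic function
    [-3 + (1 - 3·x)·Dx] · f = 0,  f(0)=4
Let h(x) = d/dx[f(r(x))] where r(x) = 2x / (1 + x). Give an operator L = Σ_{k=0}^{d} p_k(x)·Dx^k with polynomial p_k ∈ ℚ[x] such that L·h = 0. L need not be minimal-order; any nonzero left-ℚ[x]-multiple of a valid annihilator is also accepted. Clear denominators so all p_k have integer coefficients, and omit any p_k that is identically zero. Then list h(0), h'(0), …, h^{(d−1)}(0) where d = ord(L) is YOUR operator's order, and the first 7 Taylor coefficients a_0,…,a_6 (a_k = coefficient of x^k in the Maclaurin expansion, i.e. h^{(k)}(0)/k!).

f: a_k = 4, 12, 36, 108, 324, 972, 2916, …
Substitute x→r, Dx→(1/r')Dx; clear ⇒ L₀.
Derive L from L₀ (diff closure).
L = 10 + (-1 + 5·x)·Dx  (order 1).
h: a_k = 24, 240, 1800, 12000, 75000, 450000, 2625000, …
ICs: h(0) = 24.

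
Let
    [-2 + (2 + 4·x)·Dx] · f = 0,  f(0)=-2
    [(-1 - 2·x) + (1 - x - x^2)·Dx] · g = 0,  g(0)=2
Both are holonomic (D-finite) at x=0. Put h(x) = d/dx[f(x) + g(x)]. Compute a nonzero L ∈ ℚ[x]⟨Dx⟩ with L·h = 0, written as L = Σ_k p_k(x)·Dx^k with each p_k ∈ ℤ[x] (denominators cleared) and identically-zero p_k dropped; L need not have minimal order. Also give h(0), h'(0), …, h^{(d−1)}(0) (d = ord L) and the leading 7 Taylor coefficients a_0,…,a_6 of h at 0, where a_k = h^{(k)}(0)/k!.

L = (-6 - 18·x - 24·x^2 - 12·x^3 - 6·x^4) + (-3 - 24·x - 63·x^2 - 72·x^3 - 45·x^4 - 18·x^5)·Dx + (1 + 4·x + 3·x^2 - 6·x^3 - 13·x^4 - 12·x^5 - 4·x^6)·Dx^2  (order 2).
h: a_k = 0, 10, 15, 45, 285/4, 687/4, 2121/8, …
ICs: h(0) = 0, h′(0) = 10.

f: a_k = -2, -2, 1, -1, 5/4, -7/4, 21/8, …
g: a_k = 2, 2, 4, 6, 10, 16, 26, …
Weyl lclm of L_f,L_g ⇒ L₀ (ord ≤ 2).
h₀' ⇒ L via d/dx closure of L₀.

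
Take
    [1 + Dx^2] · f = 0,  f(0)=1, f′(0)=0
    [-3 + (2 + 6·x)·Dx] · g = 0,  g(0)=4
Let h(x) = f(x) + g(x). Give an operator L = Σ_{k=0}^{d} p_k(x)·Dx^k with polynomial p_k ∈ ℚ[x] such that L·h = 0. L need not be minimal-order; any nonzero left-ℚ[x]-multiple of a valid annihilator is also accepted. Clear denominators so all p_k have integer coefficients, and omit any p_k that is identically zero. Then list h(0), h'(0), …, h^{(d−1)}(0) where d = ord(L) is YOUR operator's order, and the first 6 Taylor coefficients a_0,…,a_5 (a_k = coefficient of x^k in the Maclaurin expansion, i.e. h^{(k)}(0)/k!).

f: a_k = 1, 0, -1/2, 0, 1/24, 0, …
g: a_k = 4, 6, -9/2, 27/4, -405/32, 1701/64, …
h₀=f+g: left-lcm gives L₀, ord ≤ 3.
L = (-93 - 72·x - 108·x^2) + (-10 + 18·x + 216·x^2 + 216·x^3)·Dx + (-93 - 72·x - 108·x^2)·Dx^2 + (-10 + 18·x + 216·x^2 + 216·x^3)·Dx^3  (order 3).
h: a_k = 5, 6, -5, 27/4, -1211/96, 1701/64, …
ICs: h(0) = 5, h′(0) = 6, h′′(0) = -10.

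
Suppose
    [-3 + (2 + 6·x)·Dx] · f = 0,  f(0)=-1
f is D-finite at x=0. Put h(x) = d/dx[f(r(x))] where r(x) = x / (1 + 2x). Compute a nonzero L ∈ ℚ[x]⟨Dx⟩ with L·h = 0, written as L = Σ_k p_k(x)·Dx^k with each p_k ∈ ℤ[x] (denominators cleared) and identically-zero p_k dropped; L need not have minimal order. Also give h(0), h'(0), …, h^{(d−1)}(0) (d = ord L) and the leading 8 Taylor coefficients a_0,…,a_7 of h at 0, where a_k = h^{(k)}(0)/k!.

f: a_k = -1, -3/2, 9/8, -27/16, 405/128, -1701/256, 15309/1024, -72171/2048, …
L₀ from L_f via x↦r, Dx↦r'^{-1}Dx.
Differentiate: ansatz ord ≤ ord L₀ ⇒ L.
L = (-11 - 40·x) + (-2 - 14·x - 20·x^2)·Dx  (order 1).
h: a_k = -3/2, 33/4, -585/16, 4965/32, -169545/256, 1477503/512, -26328981/2048, 239121645/4096, …
ICs: h(0) = -3/2.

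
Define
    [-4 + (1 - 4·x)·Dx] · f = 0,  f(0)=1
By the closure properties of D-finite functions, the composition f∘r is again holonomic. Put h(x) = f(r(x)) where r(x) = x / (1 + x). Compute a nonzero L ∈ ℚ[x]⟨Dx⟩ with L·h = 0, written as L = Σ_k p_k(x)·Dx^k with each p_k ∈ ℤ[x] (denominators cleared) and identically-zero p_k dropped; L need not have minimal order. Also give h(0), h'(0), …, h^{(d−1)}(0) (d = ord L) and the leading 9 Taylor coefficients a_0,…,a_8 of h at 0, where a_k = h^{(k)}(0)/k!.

L = 4 + (-1 + 2·x + 3·x^2)·Dx  (order 1).
h: a_k = 1, 4, 12, 36, 108, 324, 972, 2916, 8748, …
ICs: h(0) = 1.

f: a_k = 1, 4, 16, 64, 256, 1024, 4096, 16384, 65536, …
Substitute x→r, Dx→(1/r')Dx; clear ⇒ L₀.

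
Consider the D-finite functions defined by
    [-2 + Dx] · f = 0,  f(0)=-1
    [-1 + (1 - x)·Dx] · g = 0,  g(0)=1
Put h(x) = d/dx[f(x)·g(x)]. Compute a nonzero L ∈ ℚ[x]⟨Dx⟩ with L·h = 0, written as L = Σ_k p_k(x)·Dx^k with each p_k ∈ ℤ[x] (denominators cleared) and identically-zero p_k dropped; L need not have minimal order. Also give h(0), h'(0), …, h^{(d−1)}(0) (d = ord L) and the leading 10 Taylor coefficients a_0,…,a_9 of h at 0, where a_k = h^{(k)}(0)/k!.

f: a_k = -1, -2, -2, -4/3, -2/3, -4/15, -4/45, -8/315, -2/315, -4/2835, …
g: a_k = 1, 1, 1, 1, 1, 1, 1, 1, 1, 1, …
f·g: L₀ = L_f ⊗_s L_g, ord ≤ 1·1.
Differentiate: ansatz ord ≤ ord L₀ ⇒ L.
L = (10 - 12·x + 4·x^2) + (-3 + 5·x - 2·x^2)·Dx  (order 1).
h: a_k = -3, -10, -19, -28, -109/3, -662/15, -155/3, -18616/315, -20947/315, -69826/945, …
ICs: h(0) = -3.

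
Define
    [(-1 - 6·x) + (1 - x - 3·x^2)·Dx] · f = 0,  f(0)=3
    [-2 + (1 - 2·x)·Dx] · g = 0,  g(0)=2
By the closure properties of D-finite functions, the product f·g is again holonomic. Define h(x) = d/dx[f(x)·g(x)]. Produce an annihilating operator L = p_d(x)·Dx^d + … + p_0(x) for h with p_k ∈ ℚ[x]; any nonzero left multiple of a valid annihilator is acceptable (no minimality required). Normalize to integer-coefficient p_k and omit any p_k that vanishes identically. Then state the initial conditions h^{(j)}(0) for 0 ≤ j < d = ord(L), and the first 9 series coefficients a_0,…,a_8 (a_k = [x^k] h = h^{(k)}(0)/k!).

f: a_k = 3, 3, 12, 21, 57, 120, 291, 651, 1524, …
g: a_k = 2, 4, 8, 16, 32, 64, 128, 256, 512, …
Product ⇒ symmetric product L₀, ord ≤ 1.
h₀' ⇒ L via d/dx closure of L₀.
L = (20 - 18·x - 102·x^2 - 96·x^3 + 432·x^4) + (-3 + 7·x + 27·x^2 - 70·x^3 - 30·x^4 + 108·x^5)·Dx  (order 1).
h: a_k = 18, 120, 486, 1752, 5580, 16884, 48510, 135264, 366930, …
ICs: h(0) = 18.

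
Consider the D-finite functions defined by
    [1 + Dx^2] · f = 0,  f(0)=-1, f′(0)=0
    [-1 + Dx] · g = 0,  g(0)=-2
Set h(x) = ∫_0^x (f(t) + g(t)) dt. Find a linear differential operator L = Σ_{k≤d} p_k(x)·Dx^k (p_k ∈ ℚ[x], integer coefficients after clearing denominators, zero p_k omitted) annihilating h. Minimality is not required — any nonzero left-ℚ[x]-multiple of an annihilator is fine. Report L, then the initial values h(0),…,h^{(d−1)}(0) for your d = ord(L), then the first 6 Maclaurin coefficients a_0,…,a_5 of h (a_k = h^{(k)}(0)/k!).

f: a_k = -1, 0, 1/2, 0, -1/24, 0, …
g: a_k = -2, -2, -1, -1/3, -1/12, -1/60, …
f+g: L₀ = lclm(L_f,L_g), ord ≤ 2+1.
h=∫₀ˣh₀: take L = L₀·Dx.
L = -Dx + Dx^2 - Dx^3 + Dx^4  (order 4).
h: a_k = 0, -3, -1, -1/6, -1/12, -1/40, …
ICs: h(0) = 0, h′(0) = -3, h′′(0) = -2, h′′′(0) = -1.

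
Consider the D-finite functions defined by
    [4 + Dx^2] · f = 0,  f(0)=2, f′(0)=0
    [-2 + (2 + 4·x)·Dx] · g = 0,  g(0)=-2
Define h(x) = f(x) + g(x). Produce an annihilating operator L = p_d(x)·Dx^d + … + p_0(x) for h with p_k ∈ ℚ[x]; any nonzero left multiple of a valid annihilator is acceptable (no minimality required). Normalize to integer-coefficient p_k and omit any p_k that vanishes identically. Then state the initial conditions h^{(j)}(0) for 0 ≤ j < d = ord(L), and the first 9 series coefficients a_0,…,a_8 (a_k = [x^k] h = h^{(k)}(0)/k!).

f: a_k = 2, 0, -4, 0, 4/3, 0, -8/45, 0, 4/315, …
g: a_k = -2, -2, 1, -1, 5/4, -7/4, 21/8, -33/8, 429/64, …
Sum ⇒ L₀ = lclm(L_f,L_g) in ℚ(x)⟨Dx⟩.
L = (-28 - 64·x - 64·x^2) + (12 + 88·x + 192·x^2 + 128·x^3)·Dx + (-7 - 16·x - 16·x^2)·Dx^2 + (3 + 22·x + 48·x^2 + 32·x^3)·Dx^3  (order 3).
h: a_k = 0, -2, -3, -1, 31/12, -7/4, 881/360, -33/8, 135391/20160, …
ICs: h(0) = 0, h′(0) = -2, h′′(0) = -6.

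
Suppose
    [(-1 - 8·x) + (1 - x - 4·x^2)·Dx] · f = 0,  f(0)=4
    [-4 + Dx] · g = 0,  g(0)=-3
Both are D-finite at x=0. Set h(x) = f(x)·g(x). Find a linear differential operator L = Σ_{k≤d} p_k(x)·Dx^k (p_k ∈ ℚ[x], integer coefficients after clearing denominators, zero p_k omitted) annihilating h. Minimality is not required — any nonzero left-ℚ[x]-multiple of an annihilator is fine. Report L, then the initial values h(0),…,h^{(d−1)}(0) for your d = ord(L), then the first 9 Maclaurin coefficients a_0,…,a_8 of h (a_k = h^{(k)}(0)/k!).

L = (5 + 4·x - 16·x^2) + (-1 + x + 4·x^2)·Dx  (order 1).
h: a_k = -12, -60, -204, -572, -1516, -19532/5, -30116/3, -2698844/105, -6917132/105, …
ICs: h(0) = -12.

f: a_k = 4, 4, 20, 36, 116, 260, 724, 1764, 4660, …
g: a_k = -3, -12, -24, -32, -32, -128/5, -256/15, -1024/105, -512/105, …
f·g: L₀ = L_f ⊗_s L_g, ord ≤ 1·1.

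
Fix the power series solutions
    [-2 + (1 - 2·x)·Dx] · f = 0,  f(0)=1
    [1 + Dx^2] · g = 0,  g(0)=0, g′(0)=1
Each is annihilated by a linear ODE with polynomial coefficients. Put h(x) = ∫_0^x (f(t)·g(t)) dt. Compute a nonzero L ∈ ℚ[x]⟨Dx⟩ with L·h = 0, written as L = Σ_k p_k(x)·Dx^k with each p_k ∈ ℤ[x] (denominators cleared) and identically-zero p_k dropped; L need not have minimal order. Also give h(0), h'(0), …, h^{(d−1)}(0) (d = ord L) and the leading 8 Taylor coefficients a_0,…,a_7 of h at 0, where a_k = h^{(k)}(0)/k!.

f: a_k = 1, 2, 4, 8, 16, 32, 64, 128, …
g: a_k = 0, 1, 0, -1/6, 0, 1/120, 0, -1/5040, …
f·g: L₀ = L_f ⊗_s L_g, ord ≤ 1·2.
h=∫₀ˣh₀: take L = L₀·Dx.
L = (-1 + 2·x)·Dx + 4·Dx^2 + (-1 + 2·x)·Dx^3  (order 3).
h: a_k = 0, 0, 1/2, 2/3, 23/24, 23/15, 1841/720, 263/60, …
ICs: h(0) = 0, h′(0) = 0, h′′(0) = 1.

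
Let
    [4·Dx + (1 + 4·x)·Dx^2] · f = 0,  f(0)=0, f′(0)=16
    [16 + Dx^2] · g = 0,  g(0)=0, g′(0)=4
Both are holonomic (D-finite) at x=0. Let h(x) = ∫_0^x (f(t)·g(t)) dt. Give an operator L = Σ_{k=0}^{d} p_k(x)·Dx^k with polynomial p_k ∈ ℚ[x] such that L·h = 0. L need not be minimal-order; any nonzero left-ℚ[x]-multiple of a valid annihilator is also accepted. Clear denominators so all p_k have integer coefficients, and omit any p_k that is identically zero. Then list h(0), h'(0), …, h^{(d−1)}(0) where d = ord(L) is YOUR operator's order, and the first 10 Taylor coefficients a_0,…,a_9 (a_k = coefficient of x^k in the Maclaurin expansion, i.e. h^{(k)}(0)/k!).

f: a_k = 0, 16, -32, 256/3, -256, 4096/5, -8192/3, 65536/7, -32768, 1048576/9, …
g: a_k = 0, 4, 0, -32/3, 0, 128/15, 0, -1024/315, 0, 2048/2835, …
h₀=f·g: eliminate ⇒ L₀, order ≤ 2·2.
h=∫h₀ ⇒ L = L₀·Dx.
L = (-768 + 6144·x + 77824·x^2 + 262144·x^3 + 262144·x^4)·Dx + (256 + 5120·x + 24576·x^2 + 32768·x^3)·Dx^2 + (1280·x + 10752·x^2 + 32768·x^3 + 32768·x^4)·Dx^3 + (16 + 320·x + 1536·x^2 + 2048·x^3)·Dx^4 + (3 + 56·x + 368·x^2 + 1024·x^3 + 1024·x^4)·Dx^5  (order 5).
h: a_k = 0, 0, 0, 64/3, -32, 512/15, -1024/9, 22528/63, -15872/15, 1851392/567, …
ICs: h(0) = 0, h′(0) = 0, h′′(0) = 0, h′′′(0) = 128, h′′′′(0) = -768.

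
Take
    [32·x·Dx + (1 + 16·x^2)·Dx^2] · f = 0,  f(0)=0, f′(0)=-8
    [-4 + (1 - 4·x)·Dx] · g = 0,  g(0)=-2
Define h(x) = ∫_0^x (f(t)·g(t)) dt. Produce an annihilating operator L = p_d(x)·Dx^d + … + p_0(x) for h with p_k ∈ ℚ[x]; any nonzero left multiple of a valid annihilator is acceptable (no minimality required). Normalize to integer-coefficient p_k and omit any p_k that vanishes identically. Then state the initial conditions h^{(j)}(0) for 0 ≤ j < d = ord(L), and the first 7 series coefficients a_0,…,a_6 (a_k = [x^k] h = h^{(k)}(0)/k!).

f: a_k = 0, -8, 0, 128/3, 0, -2048/5, 0, …
g: a_k = -2, -8, -32, -128, -512, -2048, -8192, …
f·g: L₀ = L_f ⊗_s L_g, ord ≤ 2·1.
h=∫h₀ ⇒ L = L₀·Dx.
L = 128·x·Dx + (8 - 32·x + 256·x^2)·Dx^2 + (-1 + 4·x - 16·x^2 + 64·x^3)·Dx^3  (order 3).
h: a_k = 0, 0, 8, 64/3, 128/3, 2048/15, 26624/45, …
ICs: h(0) = 0, h′(0) = 0, h′′(0) = 16.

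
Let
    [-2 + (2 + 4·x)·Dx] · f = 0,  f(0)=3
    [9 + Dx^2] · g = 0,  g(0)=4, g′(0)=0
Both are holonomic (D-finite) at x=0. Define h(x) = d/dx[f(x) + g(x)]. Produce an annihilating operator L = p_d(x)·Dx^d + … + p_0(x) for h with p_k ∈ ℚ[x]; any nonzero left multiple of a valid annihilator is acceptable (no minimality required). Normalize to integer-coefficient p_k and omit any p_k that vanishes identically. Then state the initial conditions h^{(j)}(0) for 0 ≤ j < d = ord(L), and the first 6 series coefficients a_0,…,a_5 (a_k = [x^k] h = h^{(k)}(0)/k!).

L = (-18 - 27·x - 27·x^2) + (-9 - 45·x - 81·x^2 - 54·x^3)·Dx + (-2 - 3·x - 3·x^2)·Dx^2 + (-1 - 5·x - 9·x^2 - 6·x^3)·Dx^3  (order 3).
h: a_k = 3, -39, 9/2, 93/2, 105/8, -1917/40, …
ICs: h(0) = 3, h′(0) = -39, h′′(0) = 9.

f: a_k = 3, 3, -3/2, 3/2, -15/8, 21/8, …
g: a_k = 4, 0, -18, 0, 27/2, 0, …
L₀ := lclm(L_f,L_g); ord L₀ ≤ 1+2.
Derive L from L₀ (diff closure).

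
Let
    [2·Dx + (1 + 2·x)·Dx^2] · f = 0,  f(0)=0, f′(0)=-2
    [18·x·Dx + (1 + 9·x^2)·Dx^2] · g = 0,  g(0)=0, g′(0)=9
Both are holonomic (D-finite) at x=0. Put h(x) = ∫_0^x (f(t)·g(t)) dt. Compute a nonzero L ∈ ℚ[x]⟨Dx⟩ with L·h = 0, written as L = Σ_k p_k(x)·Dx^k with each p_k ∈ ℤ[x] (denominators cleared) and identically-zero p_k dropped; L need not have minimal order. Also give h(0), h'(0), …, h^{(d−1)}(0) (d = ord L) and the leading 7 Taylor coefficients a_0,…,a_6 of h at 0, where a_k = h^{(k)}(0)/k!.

L = (792 + 3024·x + 22680·x^2 + 102384·x^3 + 174960·x^4 + 151632·x^5 + 104976·x^7)·Dx^2 + (332 + 4752·x + 28908·x^2 + 127008·x^3 + 351216·x^4 + 542376·x^5 + 408240·x^6 + 157464·x^7 + 367416·x^8)·Dx^3 + (44 + 916·x + 6696·x^2 + 27252·x^3 + 85860·x^4 + 193428·x^5 + 279936·x^6 + 224532·x^7 + 157464·x^8 + 209952·x^9)·Dx^4 + (10 + 76·x + 418·x^2 + 1728·x^3 + 5391·x^4 + 12960·x^5 + 24948·x^6 + 34992·x^7 + 29889·x^8 + 26244·x^9 + 26244·x^10)·Dx^5  (order 5).
h: a_k = 0, 0, 0, -6, 9/2, 6, -3, …
ICs: h(0) = 0, h′(0) = 0, h′′(0) = 0, h′′′(0) = -36, h′′′′(0) = 108.

f: a_k = 0, -2, 2, -8/3, 4, -32/5, 32/3, …
g: a_k = 0, 9, 0, -27, 0, 729/5, 0, …
h₀=f·g: eliminate ⇒ L₀, order ≤ 2·2.
∫: right-multiply L₀ by Dx.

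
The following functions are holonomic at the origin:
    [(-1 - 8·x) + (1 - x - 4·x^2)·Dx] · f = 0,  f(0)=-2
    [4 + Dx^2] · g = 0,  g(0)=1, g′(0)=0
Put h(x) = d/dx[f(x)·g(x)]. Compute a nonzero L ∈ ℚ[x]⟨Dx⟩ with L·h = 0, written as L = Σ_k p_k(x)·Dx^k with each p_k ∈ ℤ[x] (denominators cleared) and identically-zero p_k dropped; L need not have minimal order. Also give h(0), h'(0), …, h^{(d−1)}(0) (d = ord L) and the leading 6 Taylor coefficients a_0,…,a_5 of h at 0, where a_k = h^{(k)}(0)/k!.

L = (18 - 8·x - 28·x^2 + 32·x^3 + 64·x^4) + (4 + 34·x + 24·x^2 + 64·x^3)·Dx + (-1 + x^2 + 8·x^3 + 16·x^4)·Dx^2  (order 2).
h: a_k = -2, -12, -42, -472/3, -1430/3, -22724/15, …
ICs: h(0) = -2, h′(0) = -12.

f: a_k = -2, -2, -10, -18, -58, -130, …
g: a_k = 1, 0, -2, 0, 2/3, 0, …
f·g: L₀ = L_f ⊗_s L_g, ord ≤ 1·2.
Differentiate: ansatz ord ≤ ord L₀ ⇒ L.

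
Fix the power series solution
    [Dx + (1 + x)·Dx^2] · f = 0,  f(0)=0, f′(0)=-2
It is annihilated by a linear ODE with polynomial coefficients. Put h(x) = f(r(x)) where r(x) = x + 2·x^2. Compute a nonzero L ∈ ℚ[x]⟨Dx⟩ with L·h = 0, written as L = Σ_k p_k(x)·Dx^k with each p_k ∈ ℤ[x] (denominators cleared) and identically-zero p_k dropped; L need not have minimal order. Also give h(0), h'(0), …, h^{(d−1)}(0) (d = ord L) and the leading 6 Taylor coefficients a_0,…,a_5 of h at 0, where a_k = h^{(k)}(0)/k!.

L = (-3 + 4·x + 8·x^2)·Dx + (1 + 5·x + 6·x^2 + 8·x^3)·Dx^2  (order 2).
h: a_k = 0, -2, -3, 10/3, 1/2, -22/5, …
ICs: h(0) = 0, h′(0) = -2.

f: a_k = 0, -2, 1, -2/3, 1/2, -2/5, …
f∘r: x↦r, Dx↦Dx/r' in L_f ⇒ L₀.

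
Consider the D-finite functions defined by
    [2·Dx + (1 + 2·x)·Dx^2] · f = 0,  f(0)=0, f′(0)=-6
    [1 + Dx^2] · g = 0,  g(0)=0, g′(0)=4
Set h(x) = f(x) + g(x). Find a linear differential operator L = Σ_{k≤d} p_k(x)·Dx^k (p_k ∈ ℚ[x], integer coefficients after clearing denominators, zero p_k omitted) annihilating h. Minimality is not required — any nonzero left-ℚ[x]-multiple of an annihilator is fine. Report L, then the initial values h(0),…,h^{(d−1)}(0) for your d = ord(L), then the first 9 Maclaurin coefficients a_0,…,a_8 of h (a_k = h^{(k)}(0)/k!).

f: a_k = 0, -6, 6, -8, 12, -96/5, 32, -384/7, 96, …
g: a_k = 0, 4, 0, -2/3, 0, 1/30, 0, -1/1260, 0, …
L₀ := lclm(L_f,L_g); ord L₀ ≤ 2+2.
L = (50 + 8·x + 8·x^2)·Dx + (9 + 22·x + 12·x^2 + 8·x^3)·Dx^2 + (50 + 8·x + 8·x^2)·Dx^3 + (9 + 22·x + 12·x^2 + 8·x^3)·Dx^4  (order 4).
h: a_k = 0, -2, 6, -26/3, 12, -115/6, 32, -69121/1260, 96, …
ICs: h(0) = 0, h′(0) = -2, h′′(0) = 12, h′′′(0) = -52.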